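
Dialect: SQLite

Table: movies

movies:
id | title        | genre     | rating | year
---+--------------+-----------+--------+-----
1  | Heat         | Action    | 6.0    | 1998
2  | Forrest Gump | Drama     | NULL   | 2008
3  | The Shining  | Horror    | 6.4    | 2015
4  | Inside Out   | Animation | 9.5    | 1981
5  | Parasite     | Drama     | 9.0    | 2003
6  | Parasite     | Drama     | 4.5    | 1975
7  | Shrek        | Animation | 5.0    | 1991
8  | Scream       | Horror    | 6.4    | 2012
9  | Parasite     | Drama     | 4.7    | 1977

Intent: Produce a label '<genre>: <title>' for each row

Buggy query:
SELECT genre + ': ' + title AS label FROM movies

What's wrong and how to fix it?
Bug: '+' is numeric addition; on text columns SQLite converts them to 0 instead of concatenating

Fix: Use the || operator for string concatenation

Corrected query:
SELECT genre || ': ' || title AS label FROM movies

Result:
label                
---------------------
Action: Heat         
Drama: Forrest Gump  
Horror: The Shining  
Animation: Inside Out
Drama: Parasite      
Drama: Parasite      
Animation: Shrek     
Horror: Scream       
Drama: Parasite      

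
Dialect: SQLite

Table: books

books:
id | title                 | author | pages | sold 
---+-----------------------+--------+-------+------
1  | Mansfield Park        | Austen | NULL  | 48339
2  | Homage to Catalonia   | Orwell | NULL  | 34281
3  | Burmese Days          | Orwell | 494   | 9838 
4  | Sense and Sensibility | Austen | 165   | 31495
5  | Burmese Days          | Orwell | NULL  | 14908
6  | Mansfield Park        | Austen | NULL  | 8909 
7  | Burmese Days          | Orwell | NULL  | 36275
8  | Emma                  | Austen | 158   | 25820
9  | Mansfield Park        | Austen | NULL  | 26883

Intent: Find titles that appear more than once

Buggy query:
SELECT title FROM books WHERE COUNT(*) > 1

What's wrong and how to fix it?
Bug: WHERE can't reference COUNT(*); aggregates are computed after WHERE

Fix: GROUP BY title, then filter groups with HAVING COUNT(*) > 1

Corrected query:
SELECT title FROM books GROUP BY title HAVING COUNT(*) > 1

Result:
title         
--------------
Burmese Days  
Mansfield Park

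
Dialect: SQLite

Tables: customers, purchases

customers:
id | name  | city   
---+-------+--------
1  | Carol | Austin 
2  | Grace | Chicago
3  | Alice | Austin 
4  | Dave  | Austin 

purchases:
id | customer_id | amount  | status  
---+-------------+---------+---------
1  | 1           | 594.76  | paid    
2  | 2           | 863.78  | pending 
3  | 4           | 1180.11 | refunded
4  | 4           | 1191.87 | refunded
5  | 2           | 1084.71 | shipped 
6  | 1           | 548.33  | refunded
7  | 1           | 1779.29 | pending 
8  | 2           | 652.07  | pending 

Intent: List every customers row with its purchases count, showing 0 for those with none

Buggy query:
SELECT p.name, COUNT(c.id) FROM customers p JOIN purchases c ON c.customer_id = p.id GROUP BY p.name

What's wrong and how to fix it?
Bug: INNER JOIN drops customers rows that have no matching purchases rows

Fix: Use LEFT JOIN so parents without children still appear (COUNT(c.id) gives 0)

Corrected query:
SELECT p.name, COUNT(c.id) FROM customers p LEFT JOIN purchases c ON c.customer_id = p.id GROUP BY p.name

Result:
name  | COUNT(c.id)
------+------------
Alice | 0          
Carol | 3          
Dave  | 2          
Grace | 3          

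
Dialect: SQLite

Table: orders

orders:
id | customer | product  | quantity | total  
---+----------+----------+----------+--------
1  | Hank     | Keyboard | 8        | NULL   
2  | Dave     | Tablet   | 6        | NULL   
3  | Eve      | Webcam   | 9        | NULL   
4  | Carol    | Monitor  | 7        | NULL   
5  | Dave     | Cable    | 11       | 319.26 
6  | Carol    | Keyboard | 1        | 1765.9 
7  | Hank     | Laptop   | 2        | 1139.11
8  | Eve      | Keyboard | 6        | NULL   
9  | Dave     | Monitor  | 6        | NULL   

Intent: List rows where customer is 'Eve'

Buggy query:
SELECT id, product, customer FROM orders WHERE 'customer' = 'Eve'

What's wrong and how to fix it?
Bug: Single quotes denote string literals in SQL; the column name is being compared as a constant string

Fix: Remove the quotes around the column name (or use double quotes for an identifier)

Corrected query:
SELECT id, product, customer FROM orders WHERE customer = 'Eve'

Result:
id | product  | customer
---+----------+---------
3  | Webcam   | Eve     
8  | Keyboard | Eve     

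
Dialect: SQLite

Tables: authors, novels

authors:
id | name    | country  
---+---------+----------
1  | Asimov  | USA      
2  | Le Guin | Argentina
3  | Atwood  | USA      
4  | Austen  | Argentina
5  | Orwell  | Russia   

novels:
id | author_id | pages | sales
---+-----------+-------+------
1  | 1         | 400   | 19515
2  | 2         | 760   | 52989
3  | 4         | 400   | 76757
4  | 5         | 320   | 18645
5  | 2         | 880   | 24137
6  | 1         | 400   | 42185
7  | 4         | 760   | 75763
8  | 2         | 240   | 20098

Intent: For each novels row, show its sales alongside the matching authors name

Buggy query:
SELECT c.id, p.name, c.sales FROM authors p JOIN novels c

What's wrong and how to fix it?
Bug: JOIN with no ON clause produces a cartesian product; every novels row pairs with every authors row

Fix: Add ON c.author_id = p.id to the JOIN

Corrected query:
SELECT c.id, p.name, c.sales FROM authors p JOIN novels c ON c.author_id = p.id

Result:
id | name    | sales
---+---------+------
1  | Asimov  | 19515
2  | Le Guin | 52989
3  | Austen  | 76757
4  | Orwell  | 18645
5  | Le Guin | 24137
6  | Asimov  | 42185
7  | Austen  | 75763
8  | Le Guin | 20098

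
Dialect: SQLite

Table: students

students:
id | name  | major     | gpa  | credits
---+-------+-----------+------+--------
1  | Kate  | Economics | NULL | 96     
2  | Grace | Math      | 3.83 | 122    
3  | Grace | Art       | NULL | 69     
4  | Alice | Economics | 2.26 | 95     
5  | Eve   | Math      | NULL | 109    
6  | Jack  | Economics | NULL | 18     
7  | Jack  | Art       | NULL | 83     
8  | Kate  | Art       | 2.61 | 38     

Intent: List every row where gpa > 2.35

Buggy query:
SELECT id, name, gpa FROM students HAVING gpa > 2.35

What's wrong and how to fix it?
Bug: HAVING filters the output of aggregation, but this query has no GROUP BY and no aggregate functions, so SQLite rejects it (HAVING clause on a non-aggregate query); the condition here is per row

Fix: Use WHERE for row-level filtering

Corrected query:
SELECT id, name, gpa FROM students WHERE gpa > 2.35

Result:
id | name  | gpa 
---+-------+-----
2  | Grace | 3.83
8  | Kate  | 2.61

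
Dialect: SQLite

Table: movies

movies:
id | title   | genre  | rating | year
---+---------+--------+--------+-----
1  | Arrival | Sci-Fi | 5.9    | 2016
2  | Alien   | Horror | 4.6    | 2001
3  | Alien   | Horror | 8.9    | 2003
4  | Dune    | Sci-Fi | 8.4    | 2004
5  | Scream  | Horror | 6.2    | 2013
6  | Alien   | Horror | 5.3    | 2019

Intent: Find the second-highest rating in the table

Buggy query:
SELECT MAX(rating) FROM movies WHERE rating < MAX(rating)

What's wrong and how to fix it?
Bug: The inner MAX is an aggregate inside WHERE, which is not allowed

Fix: Put the inner MAX in a scalar subquery

Corrected query:
SELECT MAX(rating) FROM movies WHERE rating < (SELECT MAX(rating) FROM movies)

Result:
MAX(rating)
-----------
8.4        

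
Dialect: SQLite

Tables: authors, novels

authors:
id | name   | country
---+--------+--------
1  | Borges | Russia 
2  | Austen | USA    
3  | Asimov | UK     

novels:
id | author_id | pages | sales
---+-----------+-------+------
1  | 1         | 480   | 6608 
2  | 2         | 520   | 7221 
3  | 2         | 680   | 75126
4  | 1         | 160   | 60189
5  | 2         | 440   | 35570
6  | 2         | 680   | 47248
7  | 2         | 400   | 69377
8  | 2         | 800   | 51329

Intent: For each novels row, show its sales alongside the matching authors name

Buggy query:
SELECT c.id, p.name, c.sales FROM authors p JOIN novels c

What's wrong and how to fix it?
Bug: JOIN with no ON clause produces a cartesian product; every novels row pairs with every authors row

Fix: Add ON c.author_id = p.id to the JOIN

Corrected query:
SELECT c.id, p.name, c.sales FROM authors p JOIN novels c ON c.author_id = p.id

Result:
id | name   | sales
---+--------+------
1  | Borges | 6608 
2  | Austen | 7221 
3  | Austen | 75126
4  | Borges | 60189
5  | Austen | 35570
6  | Austen | 47248
7  | Austen | 69377
8  | Austen | 51329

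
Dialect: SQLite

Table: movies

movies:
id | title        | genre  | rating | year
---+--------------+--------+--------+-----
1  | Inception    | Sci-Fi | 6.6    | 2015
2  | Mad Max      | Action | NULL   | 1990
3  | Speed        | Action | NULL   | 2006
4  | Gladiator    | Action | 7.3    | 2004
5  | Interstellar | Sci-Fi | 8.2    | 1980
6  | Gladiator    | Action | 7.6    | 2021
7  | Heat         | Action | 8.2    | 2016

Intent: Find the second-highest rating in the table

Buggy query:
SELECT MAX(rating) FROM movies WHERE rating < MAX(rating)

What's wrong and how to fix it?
Bug: MAX(rating) on the right of the comparison is an aggregate-in-WHERE error

Fix: Compute the overall MAX in a subquery, then take MAX of rows below it

Corrected query:
SELECT MAX(rating) FROM movies WHERE rating < (SELECT MAX(rating) FROM movies)

Result:
MAX(rating)
-----------
7.6        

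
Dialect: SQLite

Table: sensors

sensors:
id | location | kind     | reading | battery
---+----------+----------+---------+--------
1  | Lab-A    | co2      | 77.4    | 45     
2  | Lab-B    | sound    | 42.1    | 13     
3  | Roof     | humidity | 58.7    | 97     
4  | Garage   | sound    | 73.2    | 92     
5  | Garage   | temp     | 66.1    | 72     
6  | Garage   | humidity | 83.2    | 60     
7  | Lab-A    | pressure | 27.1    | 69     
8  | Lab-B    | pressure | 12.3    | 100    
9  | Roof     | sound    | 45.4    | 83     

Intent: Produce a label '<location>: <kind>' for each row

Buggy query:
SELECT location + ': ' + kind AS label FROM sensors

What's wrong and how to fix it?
Bug: SQLite uses || for string concatenation; + coerces text to numbers (yielding 0)

Fix: Replace + with || to concatenate text

Corrected query:
SELECT location || ': ' || kind AS label FROM sensors

Result:
label           
----------------
Lab-A: co2      
Lab-B: sound    
Roof: humidity  
Garage: sound   
Garage: temp    
Garage: humidity
Lab-A: pressure 
Lab-B: pressure 
Roof: sound     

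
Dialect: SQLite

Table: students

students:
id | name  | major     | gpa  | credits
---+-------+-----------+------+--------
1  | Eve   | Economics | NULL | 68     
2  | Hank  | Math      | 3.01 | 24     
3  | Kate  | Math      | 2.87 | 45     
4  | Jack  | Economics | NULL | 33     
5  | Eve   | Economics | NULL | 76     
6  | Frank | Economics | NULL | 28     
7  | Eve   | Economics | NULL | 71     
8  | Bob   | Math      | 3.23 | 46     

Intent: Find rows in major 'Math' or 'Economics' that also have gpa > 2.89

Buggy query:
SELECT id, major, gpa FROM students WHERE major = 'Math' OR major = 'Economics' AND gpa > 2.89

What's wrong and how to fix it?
Bug: Without parentheses, AND is evaluated before OR, so the gpa filter only applies to the 'Economics' branch

Fix: Add parentheses around the OR so the AND applies to both alternatives

Corrected query:
SELECT id, major, gpa FROM students WHERE (major = 'Math' OR major = 'Economics') AND gpa > 2.89

Result:
id | major | gpa 
---+-------+-----
2  | Math  | 3.01
8  | Math  | 3.23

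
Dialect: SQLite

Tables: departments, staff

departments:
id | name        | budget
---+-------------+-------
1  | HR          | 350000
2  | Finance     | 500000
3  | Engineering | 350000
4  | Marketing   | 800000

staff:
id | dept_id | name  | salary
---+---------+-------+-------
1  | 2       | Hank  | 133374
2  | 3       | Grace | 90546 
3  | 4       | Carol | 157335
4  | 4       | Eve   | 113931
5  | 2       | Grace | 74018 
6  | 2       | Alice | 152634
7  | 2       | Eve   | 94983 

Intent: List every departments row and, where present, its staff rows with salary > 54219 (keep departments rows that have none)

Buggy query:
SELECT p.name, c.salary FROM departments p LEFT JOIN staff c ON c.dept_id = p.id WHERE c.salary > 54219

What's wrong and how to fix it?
Bug: Filtering c.salary in WHERE discards the NULL rows produced by LEFT JOIN, turning it into an inner join

Fix: Put 'c.salary > 54219' in the JOIN's ON clause instead of WHERE

Corrected query:
SELECT p.name, c.salary FROM departments p LEFT JOIN staff c ON c.dept_id = p.id AND c.salary > 54219

Result:
name        | salary
------------+-------
HR          | NULL  
Finance     | 74018 
Finance     | 94983 
Finance     | 133374
Finance     | 152634
Engineering | 90546 
Marketing   | 113931
Marketing   | 157335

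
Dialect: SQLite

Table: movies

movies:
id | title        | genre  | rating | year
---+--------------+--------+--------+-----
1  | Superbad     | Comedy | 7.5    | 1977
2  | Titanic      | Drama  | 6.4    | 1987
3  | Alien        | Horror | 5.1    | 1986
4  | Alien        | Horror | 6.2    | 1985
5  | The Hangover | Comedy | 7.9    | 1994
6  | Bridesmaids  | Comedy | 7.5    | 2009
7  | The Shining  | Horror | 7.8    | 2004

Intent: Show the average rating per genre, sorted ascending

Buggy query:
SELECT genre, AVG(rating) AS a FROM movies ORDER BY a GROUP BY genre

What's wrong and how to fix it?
Bug: GROUP BY must precede ORDER BY

Fix: Reorder: SELECT … FROM … GROUP BY … ORDER BY …

Corrected query:
SELECT genre, AVG(rating) AS a FROM movies GROUP BY genre ORDER BY a

Result:
genre  | a       
-------+---------
Horror | 6.366667
Drama  | 6.4     
Comedy | 7.633333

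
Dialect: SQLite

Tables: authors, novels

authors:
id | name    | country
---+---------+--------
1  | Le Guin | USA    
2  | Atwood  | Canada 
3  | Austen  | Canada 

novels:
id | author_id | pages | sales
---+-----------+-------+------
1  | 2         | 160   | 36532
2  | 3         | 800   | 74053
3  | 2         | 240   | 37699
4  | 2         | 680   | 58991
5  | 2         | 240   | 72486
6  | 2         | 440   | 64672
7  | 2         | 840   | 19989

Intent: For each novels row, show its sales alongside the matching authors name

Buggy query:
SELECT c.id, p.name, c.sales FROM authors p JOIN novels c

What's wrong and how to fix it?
Bug: Missing join condition: each novels row is matched to all authors rows instead of just its own

Fix: Specify the join condition linking the foreign key to the parent id

Corrected query:
SELECT c.id, p.name, c.sales FROM authors p JOIN novels c ON c.author_id = p.id

Result:
id | name   | sales
---+--------+------
1  | Atwood | 36532
2  | Austen | 74053
3  | Atwood | 37699
4  | Atwood | 58991
5  | Atwood | 72486
6  | Atwood | 64672
7  | Atwood | 19989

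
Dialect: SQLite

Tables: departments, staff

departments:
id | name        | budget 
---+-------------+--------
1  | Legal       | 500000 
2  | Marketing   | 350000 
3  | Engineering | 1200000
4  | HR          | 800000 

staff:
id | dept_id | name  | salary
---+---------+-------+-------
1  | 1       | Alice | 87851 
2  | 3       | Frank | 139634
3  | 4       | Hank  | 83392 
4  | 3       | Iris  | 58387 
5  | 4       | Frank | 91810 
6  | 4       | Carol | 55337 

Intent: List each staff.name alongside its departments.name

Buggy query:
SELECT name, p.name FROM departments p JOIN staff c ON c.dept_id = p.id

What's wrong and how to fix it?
Bug: 'name' exists in both joined tables, so the database can't tell which one is meant

Fix: Qualify the column with its table alias (c.name)

Corrected query:
SELECT c.name, p.name FROM departments p JOIN staff c ON c.dept_id = p.id

Result:
name  | name       
------+------------
Alice | Legal      
Frank | Engineering
Hank  | HR         
Iris  | Engineering
Frank | HR         
Carol | HR         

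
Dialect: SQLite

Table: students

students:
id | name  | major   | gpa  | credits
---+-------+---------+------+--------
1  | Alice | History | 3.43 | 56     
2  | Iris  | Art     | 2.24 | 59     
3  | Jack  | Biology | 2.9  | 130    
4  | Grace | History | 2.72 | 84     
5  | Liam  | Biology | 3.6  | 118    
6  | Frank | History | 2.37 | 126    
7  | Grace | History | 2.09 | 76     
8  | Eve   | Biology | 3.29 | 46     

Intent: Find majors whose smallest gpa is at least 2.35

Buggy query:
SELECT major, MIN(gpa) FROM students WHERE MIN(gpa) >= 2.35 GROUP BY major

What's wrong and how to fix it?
Bug: MIN() in WHERE is a misuse of aggregate

Fix: Use HAVING for the per-group MIN condition

Corrected query:
SELECT major, MIN(gpa) FROM students GROUP BY major HAVING MIN(gpa) >= 2.35

Result:
major   | MIN(gpa)
--------+---------
Biology | 2.9     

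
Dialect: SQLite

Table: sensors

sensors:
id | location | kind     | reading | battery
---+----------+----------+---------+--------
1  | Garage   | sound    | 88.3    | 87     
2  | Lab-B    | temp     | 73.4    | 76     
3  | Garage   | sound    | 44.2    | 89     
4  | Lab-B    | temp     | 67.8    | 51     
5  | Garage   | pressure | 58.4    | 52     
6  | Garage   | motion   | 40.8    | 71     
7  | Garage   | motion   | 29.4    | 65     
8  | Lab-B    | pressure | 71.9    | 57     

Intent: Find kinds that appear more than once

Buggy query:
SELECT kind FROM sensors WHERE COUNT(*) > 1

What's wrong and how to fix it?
Bug: COUNT(*) is an aggregate and cannot be used in WHERE

Fix: Group first, then use HAVING for the count condition

Corrected query:
SELECT kind FROM sensors GROUP BY kind HAVING COUNT(*) > 1

Result:
kind    
--------
motion  
pressure
sound   
temp    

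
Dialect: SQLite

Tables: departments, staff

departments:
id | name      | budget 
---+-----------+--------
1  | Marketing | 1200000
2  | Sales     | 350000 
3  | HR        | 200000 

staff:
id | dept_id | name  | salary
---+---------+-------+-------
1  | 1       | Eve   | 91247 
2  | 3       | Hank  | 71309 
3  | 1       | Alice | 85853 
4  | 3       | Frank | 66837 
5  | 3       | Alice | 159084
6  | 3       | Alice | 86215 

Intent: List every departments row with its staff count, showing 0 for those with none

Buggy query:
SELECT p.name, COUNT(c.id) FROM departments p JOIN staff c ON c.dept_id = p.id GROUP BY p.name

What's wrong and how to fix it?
Bug: INNER JOIN drops departments rows that have no matching staff rows

Fix: Use LEFT JOIN so parents without children still appear (COUNT(c.id) gives 0)

Corrected query:
SELECT p.name, COUNT(c.id) FROM departments p LEFT JOIN staff c ON c.dept_id = p.id GROUP BY p.name

Result:
name      | COUNT(c.id)
----------+------------
HR        | 4          
Marketing | 2          
Sales     | 0          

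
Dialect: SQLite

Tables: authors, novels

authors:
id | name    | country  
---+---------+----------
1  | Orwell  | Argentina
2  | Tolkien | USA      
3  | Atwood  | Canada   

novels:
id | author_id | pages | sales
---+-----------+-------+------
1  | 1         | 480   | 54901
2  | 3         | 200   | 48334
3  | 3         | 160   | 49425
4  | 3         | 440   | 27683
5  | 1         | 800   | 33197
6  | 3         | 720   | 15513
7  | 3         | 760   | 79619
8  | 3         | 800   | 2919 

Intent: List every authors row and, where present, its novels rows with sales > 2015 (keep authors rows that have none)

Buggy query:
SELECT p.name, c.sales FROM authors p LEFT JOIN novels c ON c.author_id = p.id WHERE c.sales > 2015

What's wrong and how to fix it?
Bug: Filtering c.sales in WHERE discards the NULL rows produced by LEFT JOIN, turning it into an inner join

Fix: Move the right-table condition into the ON clause so unmatched parents are kept

Corrected query:
SELECT p.name, c.sales FROM authors p LEFT JOIN novels c ON c.author_id = p.id AND c.sales > 2015

Result:
name    | sales
--------+------
Orwell  | 33197
Orwell  | 54901
Tolkien | NULL 
Atwood  | 2919 
Atwood  | 15513
Atwood  | 27683
Atwood  | 48334
Atwood  | 49425
Atwood  | 79619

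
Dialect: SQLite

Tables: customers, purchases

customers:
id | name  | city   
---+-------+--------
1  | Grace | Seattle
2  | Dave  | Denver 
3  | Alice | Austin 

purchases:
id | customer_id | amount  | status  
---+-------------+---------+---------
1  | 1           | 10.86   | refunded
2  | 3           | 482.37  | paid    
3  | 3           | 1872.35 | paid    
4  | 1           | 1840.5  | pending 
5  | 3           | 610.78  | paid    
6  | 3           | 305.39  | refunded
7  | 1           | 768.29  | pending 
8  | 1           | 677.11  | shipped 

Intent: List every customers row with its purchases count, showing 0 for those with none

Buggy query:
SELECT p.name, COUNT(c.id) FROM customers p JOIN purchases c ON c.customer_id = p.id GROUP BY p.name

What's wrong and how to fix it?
Bug: An inner join excludes parents with zero children

Fix: Switch to LEFT JOIN to retain unmatched parent rows

Corrected query:
SELECT p.name, COUNT(c.id) FROM customers p LEFT JOIN purchases c ON c.customer_id = p.id GROUP BY p.name

Result:
name  | COUNT(c.id)
------+------------
Alice | 4          
Dave  | 0          
Grace | 4          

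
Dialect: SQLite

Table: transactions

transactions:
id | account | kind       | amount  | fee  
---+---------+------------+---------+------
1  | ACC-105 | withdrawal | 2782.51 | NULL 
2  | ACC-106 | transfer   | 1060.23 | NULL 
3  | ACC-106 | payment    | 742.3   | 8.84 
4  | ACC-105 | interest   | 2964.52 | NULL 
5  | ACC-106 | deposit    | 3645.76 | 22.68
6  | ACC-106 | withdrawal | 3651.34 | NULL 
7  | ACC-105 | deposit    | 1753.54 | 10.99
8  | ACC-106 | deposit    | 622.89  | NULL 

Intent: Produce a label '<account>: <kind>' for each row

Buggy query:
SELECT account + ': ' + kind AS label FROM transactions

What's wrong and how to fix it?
Bug: '+' is numeric addition; on text columns SQLite converts them to 0 instead of concatenating

Fix: Use the || operator for string concatenation

Corrected query:
SELECT account || ': ' || kind AS label FROM transactions

Result:
label              
-------------------
ACC-105: withdrawal
ACC-106: transfer  
ACC-106: payment   
ACC-105: interest  
ACC-106: deposit   
ACC-106: withdrawal
ACC-105: deposit   
ACC-106: deposit   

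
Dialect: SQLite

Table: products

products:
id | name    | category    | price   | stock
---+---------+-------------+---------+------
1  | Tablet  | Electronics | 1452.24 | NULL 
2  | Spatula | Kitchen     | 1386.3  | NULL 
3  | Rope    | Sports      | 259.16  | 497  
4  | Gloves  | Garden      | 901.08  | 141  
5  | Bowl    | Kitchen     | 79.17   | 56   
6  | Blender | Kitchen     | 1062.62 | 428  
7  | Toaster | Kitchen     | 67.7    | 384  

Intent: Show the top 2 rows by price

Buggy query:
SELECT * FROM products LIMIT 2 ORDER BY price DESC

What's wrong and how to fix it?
Bug: ORDER BY cannot follow LIMIT; LIMIT is the final clause

Fix: Swap the clauses: ORDER BY first, then LIMIT

Corrected query:
SELECT * FROM products ORDER BY price DESC LIMIT 2

Result:
id | name    | category    | price   | stock
---+---------+-------------+---------+------
1  | Tablet  | Electronics | 1452.24 | NULL 
2  | Spatula | Kitchen     | 1386.3  | NULL 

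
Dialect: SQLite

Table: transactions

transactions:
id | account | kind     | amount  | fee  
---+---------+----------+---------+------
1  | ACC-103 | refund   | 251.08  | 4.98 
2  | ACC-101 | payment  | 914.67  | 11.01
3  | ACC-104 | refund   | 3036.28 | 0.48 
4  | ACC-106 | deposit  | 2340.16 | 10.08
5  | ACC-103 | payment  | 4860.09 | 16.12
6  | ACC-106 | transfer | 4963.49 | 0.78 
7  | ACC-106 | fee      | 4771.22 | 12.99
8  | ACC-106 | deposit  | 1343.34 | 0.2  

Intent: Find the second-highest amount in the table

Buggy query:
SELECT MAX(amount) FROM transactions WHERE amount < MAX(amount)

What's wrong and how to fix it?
Bug: MAX(amount) on the right of the comparison is an aggregate-in-WHERE error

Fix: Put the inner MAX in a scalar subquery

Corrected query:
SELECT MAX(amount) FROM transactions WHERE amount < (SELECT MAX(amount) FROM transactions)

Result:
MAX(amount)
-----------
4860.09    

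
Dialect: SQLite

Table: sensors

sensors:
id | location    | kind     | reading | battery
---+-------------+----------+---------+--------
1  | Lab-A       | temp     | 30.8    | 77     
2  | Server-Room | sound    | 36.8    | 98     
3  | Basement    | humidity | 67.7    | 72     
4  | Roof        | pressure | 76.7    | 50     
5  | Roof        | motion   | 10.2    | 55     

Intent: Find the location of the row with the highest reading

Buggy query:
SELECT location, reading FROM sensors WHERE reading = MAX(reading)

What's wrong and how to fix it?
Bug: MAX(reading) is an aggregate and cannot be used directly in WHERE

Fix: Wrap MAX in a scalar subquery so WHERE compares against a single value

Corrected query:
SELECT location, reading FROM sensors WHERE reading = (SELECT MAX(reading) FROM sensors)

Result:
location | reading
---------+--------
Roof     | 76.7   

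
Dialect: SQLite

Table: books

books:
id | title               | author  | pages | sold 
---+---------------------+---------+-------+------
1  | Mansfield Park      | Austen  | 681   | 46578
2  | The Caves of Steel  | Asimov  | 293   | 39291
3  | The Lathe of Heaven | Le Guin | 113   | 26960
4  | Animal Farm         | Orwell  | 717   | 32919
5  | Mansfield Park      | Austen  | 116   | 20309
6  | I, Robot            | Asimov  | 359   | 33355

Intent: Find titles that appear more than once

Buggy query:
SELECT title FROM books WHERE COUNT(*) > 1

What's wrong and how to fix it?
Bug: WHERE can't reference COUNT(*); aggregates are computed after WHERE

Fix: GROUP BY title, then filter groups with HAVING COUNT(*) > 1

Corrected query:
SELECT title FROM books GROUP BY title HAVING COUNT(*) > 1

Result:
title         
--------------
Mansfield Park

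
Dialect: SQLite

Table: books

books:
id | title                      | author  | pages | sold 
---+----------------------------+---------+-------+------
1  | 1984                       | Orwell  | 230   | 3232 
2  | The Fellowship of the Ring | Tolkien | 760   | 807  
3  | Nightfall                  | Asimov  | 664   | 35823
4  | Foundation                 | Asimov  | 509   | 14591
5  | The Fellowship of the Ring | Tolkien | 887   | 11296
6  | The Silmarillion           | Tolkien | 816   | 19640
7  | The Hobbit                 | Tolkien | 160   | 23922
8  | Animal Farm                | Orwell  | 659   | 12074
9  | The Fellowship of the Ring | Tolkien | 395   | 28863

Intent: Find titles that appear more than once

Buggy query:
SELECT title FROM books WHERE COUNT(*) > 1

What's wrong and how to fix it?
Bug: COUNT(*) is an aggregate and cannot be used in WHERE

Fix: Group first, then use HAVING for the count condition

Corrected query:
SELECT title FROM books GROUP BY title HAVING COUNT(*) > 1

Result:
title                     
--------------------------
The Fellowship of the Ring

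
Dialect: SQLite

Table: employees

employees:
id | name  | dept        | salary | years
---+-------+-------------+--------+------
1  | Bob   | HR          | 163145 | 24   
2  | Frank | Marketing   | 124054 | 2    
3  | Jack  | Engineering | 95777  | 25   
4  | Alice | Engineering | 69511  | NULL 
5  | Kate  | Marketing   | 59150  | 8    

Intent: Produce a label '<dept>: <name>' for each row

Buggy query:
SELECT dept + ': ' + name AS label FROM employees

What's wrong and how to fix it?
Bug: SQLite uses || for string concatenation; + coerces text to numbers (yielding 0)

Fix: Use the || operator for string concatenation

Corrected query:
SELECT dept || ': ' || name AS label FROM employees

Result:
label             
------------------
HR: Bob           
Marketing: Frank  
Engineering: Jack 
Engineering: Alice
Marketing: Kate   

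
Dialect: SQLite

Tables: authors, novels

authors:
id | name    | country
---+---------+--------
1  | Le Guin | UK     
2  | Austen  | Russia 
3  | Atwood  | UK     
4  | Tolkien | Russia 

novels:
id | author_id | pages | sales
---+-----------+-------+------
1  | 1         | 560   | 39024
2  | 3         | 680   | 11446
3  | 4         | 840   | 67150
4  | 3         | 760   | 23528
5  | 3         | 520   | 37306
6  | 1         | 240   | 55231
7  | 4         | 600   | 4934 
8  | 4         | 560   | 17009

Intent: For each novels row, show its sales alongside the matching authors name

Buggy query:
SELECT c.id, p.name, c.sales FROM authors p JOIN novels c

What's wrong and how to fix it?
Bug: JOIN with no ON clause produces a cartesian product; every novels row pairs with every authors row

Fix: Specify the join condition linking the foreign key to the parent id

Corrected query:
SELECT c.id, p.name, c.sales FROM authors p JOIN novels c ON c.author_id = p.id

Result:
id | name    | sales
---+---------+------
1  | Le Guin | 39024
2  | Atwood  | 11446
3  | Tolkien | 67150
4  | Atwood  | 23528
5  | Atwood  | 37306
6  | Le Guin | 55231
7  | Tolkien | 4934 
8  | Tolkien | 17009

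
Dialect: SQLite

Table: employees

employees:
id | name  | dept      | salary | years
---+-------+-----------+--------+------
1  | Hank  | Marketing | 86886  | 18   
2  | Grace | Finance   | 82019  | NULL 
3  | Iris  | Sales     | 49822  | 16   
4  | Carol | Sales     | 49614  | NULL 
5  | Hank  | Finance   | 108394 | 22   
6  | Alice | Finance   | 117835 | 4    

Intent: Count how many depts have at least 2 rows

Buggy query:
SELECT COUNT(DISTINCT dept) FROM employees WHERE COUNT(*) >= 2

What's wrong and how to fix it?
Bug: COUNT(*) cannot appear in WHERE; the per-group count doesn't exist yet

Fix: Use a subquery that GROUPs and filters with HAVING, then count its rows

Corrected query:
SELECT COUNT(*) FROM (SELECT dept FROM employees GROUP BY dept HAVING COUNT(*) >= 2)

Result:
COUNT(*)
--------
2       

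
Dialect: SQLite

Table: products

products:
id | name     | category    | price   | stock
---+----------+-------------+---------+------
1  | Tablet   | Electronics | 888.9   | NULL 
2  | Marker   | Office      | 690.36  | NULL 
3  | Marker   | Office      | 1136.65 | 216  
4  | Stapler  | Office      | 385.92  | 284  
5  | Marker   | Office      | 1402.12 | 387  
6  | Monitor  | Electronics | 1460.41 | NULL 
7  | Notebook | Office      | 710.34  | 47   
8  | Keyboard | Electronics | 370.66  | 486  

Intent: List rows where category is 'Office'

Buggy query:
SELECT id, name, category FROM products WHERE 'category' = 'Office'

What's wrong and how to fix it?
Bug: 'category' in single quotes is a string literal, not the column; the comparison is literal-vs-literal and never true

Fix: Remove the quotes around the column name (or use double quotes for an identifier)

Corrected query:
SELECT id, name, category FROM products WHERE category = 'Office'

Result:
id | name     | category
---+----------+---------
2  | Marker   | Office  
3  | Marker   | Office  
4  | Stapler  | Office  
5  | Marker   | Office  
7  | Notebook | Office  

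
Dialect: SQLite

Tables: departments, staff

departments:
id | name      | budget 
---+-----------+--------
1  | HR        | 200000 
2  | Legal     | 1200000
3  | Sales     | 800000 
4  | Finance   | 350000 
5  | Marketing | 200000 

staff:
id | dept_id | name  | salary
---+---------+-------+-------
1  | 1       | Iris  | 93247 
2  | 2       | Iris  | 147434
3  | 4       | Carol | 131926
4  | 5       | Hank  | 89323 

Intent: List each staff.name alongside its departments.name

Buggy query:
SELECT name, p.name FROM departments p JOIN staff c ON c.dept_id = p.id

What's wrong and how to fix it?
Bug: Both tables have a 'name' column; the unqualified reference is ambiguous

Fix: Qualify the column with its table alias (c.name)

Corrected query:
SELECT c.name, p.name FROM departments p JOIN staff c ON c.dept_id = p.id

Result:
name  | name     
------+----------
Iris  | HR       
Iris  | Legal    
Carol | Finance  
Hank  | Marketing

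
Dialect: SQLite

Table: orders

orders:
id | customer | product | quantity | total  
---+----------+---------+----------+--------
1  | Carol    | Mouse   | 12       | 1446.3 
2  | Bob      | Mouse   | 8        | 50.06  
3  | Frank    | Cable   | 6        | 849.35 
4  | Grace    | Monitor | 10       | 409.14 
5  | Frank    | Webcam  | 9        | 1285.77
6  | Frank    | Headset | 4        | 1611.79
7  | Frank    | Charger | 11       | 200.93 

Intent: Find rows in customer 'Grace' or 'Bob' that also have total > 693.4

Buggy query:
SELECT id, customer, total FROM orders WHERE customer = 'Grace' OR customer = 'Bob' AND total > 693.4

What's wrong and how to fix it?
Bug: Without parentheses, AND is evaluated before OR, so the total filter only applies to the 'Bob' branch

Fix: Group the OR with parentheses (or use IN), then AND the threshold

Corrected query:
SELECT id, customer, total FROM orders WHERE (customer = 'Grace' OR customer = 'Bob') AND total > 693.4

Result:
(no rows)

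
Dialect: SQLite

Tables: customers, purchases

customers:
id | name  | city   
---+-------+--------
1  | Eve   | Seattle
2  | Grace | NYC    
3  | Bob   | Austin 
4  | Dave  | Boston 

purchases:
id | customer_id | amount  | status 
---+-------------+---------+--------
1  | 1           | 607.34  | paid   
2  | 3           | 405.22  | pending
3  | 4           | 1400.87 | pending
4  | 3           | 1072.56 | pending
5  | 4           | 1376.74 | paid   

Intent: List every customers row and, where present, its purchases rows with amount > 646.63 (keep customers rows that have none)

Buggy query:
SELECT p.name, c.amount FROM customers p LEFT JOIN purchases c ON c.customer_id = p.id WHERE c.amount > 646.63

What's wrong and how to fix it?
Bug: A WHERE condition on the right-hand table after LEFT JOIN drops unmatched parents

Fix: Move the right-table condition into the ON clause so unmatched parents are kept

Corrected query:
SELECT p.name, c.amount FROM customers p LEFT JOIN purchases c ON c.customer_id = p.id AND c.amount > 646.63

Result:
name  | amount 
------+--------
Eve   | NULL   
Grace | NULL   
Bob   | 1072.56
Dave  | 1376.74
Dave  | 1400.87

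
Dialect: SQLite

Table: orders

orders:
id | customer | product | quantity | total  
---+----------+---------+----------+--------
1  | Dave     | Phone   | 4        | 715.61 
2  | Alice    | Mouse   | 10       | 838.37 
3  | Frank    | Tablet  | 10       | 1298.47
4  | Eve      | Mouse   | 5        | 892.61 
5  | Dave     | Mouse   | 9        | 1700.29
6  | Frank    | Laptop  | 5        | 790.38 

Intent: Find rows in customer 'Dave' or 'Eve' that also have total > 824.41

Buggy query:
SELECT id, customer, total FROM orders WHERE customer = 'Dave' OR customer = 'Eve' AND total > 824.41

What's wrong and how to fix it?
Bug: Without parentheses, AND is evaluated before OR, so the total filter only applies to the 'Eve' branch

Fix: Group the OR with parentheses (or use IN), then AND the threshold

Corrected query:
SELECT id, customer, total FROM orders WHERE (customer = 'Dave' OR customer = 'Eve') AND total > 824.41

Result:
id | customer | total  
---+----------+--------
4  | Eve      | 892.61 
5  | Dave     | 1700.29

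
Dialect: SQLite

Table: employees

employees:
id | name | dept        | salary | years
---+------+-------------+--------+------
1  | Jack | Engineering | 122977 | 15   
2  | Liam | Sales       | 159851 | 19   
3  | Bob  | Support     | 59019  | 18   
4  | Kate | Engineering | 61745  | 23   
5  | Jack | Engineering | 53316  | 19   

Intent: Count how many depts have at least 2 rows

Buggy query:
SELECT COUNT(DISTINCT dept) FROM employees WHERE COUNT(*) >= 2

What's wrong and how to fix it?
Bug: WHERE filters individual rows, not groups, so a group-level COUNT is invalid there

Fix: Use a subquery that GROUPs and filters with HAVING, then count its rows

Corrected query:
SELECT COUNT(*) FROM (SELECT dept FROM employees GROUP BY dept HAVING COUNT(*) >= 2)

Result:
COUNT(*)
--------
1       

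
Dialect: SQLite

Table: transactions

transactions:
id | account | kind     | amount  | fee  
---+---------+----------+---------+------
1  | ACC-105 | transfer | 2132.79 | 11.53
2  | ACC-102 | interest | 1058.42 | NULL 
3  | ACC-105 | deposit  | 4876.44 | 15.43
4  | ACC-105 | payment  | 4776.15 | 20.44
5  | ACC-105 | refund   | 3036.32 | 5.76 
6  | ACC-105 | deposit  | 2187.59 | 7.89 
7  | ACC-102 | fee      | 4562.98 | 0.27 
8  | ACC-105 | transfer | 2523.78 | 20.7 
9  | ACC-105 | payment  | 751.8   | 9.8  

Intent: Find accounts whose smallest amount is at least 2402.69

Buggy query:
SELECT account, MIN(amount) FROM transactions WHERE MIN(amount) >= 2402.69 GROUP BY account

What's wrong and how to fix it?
Bug: MIN() in WHERE is a misuse of aggregate

Fix: Use HAVING for the per-group MIN condition

Corrected query:
SELECT account, MIN(amount) FROM transactions GROUP BY account HAVING MIN(amount) >= 2402.69

Result:
(no rows)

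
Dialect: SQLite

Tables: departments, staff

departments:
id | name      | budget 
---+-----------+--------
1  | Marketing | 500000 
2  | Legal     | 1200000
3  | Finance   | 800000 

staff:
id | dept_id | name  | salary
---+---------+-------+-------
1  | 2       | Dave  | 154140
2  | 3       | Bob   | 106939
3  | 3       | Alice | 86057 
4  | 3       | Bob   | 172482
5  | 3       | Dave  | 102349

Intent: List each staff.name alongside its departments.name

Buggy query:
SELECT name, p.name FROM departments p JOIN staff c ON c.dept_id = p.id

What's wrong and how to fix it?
Bug: 'name' exists in both joined tables, so the database can't tell which one is meant

Fix: Prefix ambiguous columns with the table alias

Corrected query:
SELECT c.name, p.name FROM departments p JOIN staff c ON c.dept_id = p.id

Result:
name  | name   
------+--------
Dave  | Legal  
Bob   | Finance
Alice | Finance
Bob   | Finance
Dave  | Finance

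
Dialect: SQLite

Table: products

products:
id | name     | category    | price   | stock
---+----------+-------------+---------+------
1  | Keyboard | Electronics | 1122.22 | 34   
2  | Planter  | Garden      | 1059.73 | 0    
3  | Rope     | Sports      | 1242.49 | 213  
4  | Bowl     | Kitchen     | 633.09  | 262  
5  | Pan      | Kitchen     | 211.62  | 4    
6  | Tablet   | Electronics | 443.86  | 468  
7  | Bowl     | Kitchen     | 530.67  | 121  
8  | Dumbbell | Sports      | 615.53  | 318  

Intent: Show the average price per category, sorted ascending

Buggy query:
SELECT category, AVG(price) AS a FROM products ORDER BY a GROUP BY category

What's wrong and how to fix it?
Bug: GROUP BY must precede ORDER BY

Fix: Move ORDER BY to the end, after GROUP BY

Corrected query:
SELECT category, AVG(price) AS a FROM products GROUP BY category ORDER BY a

Result:
category    | a      
------------+--------
Kitchen     | 458.46 
Electronics | 783.04 
Sports      | 929.01 
Garden      | 1059.73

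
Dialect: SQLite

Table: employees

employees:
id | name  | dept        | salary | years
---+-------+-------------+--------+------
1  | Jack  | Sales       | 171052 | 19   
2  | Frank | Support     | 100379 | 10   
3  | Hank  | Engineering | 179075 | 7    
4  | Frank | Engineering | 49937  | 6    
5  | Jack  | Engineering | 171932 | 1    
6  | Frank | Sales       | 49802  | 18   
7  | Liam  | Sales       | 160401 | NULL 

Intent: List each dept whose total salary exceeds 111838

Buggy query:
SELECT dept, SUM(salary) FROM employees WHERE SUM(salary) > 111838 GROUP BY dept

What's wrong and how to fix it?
Bug: Aggregate functions cannot appear in a WHERE clause

Fix: Move the aggregate condition to a HAVING clause

Corrected query:
SELECT dept, SUM(salary) FROM employees GROUP BY dept HAVING SUM(salary) > 111838

Result:
dept        | SUM(salary)
------------+------------
Engineering | 400944     
Sales       | 381255     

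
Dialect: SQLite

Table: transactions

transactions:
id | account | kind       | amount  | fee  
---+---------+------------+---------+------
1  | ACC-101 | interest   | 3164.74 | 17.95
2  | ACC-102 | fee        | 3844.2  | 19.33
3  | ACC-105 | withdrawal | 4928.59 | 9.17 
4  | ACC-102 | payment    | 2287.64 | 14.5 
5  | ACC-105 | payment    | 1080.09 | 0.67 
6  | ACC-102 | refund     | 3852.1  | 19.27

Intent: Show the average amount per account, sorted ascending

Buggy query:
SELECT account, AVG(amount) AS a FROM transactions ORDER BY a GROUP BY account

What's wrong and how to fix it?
Bug: GROUP BY must precede ORDER BY

Fix: Move ORDER BY to the end, after GROUP BY

Corrected query:
SELECT account, AVG(amount) AS a FROM transactions GROUP BY account ORDER BY a

Result:
account | a      
--------+--------
ACC-105 | 3004.34
ACC-101 | 3164.74
ACC-102 | 3327.98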